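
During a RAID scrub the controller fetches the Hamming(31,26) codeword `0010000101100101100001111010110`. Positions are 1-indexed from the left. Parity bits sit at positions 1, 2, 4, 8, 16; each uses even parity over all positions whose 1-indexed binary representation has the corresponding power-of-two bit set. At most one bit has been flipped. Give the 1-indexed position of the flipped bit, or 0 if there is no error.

29

s1: b1⊕b3⊕b5⊕b7⊕b9⊕b11⊕b13⊕b15⊕b17⊕b19⊕b21⊕b23⊕b25⊕b27⊕b29⊕b31 = 0⊕1⊕0⊕0⊕0⊕1⊕0⊕0⊕1⊕0⊕0⊕1⊕1⊕1⊕1⊕0 = 1
s2: b2⊕b3⊕b6⊕b7⊕b10⊕b11⊕b14⊕b15⊕b18⊕b19⊕b22⊕b23⊕b26⊕b27⊕b30⊕b31 = 0⊕1⊕0⊕0⊕1⊕1⊕1⊕0⊕0⊕0⊕1⊕1⊕0⊕1⊕1⊕0 = 0
s4: b4⊕b5⊕b6⊕b7⊕b12⊕b13⊕b14⊕b15⊕b20⊕b21⊕b22⊕b23⊕b28⊕b29⊕b30⊕b31 = 0⊕0⊕0⊕0⊕0⊕0⊕1⊕0⊕0⊕0⊕1⊕1⊕0⊕1⊕1⊕0 = 1
s8: b8⊕b9⊕b10⊕b11⊕b12⊕b13⊕b14⊕b15⊕b24⊕b25⊕b26⊕b27⊕b28⊕b29⊕b30⊕b31 = 1⊕0⊕1⊕1⊕0⊕0⊕1⊕0⊕1⊕1⊕0⊕1⊕0⊕1⊕1⊕0 = 1
s16: b16⊕b17⊕b18⊕b19⊕b20⊕b21⊕b22⊕b23⊕b24⊕b25⊕b26⊕b27⊕b28⊕b29⊕b30⊕b31 = 1⊕1⊕0⊕0⊕0⊕0⊕1⊕1⊕1⊕1⊕0⊕1⊕0⊕1⊕1⊕0 = 1
Syndrome (s16...s1) = 11101 → position 29.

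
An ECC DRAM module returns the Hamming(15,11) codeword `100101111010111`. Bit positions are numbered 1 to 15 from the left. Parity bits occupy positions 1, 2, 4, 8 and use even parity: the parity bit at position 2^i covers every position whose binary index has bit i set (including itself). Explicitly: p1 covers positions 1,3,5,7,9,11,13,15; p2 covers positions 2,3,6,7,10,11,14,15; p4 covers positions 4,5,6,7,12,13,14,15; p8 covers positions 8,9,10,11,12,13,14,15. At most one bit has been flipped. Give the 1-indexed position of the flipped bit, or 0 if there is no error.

s1: b1⊕b3⊕b5⊕b7⊕b9⊕b11⊕b13⊕b15 = 1⊕0⊕0⊕1⊕1⊕1⊕1⊕1 = 0
s2: b2⊕b3⊕b6⊕b7⊕b10⊕b11⊕b14⊕b15 = 0⊕0⊕1⊕1⊕0⊕1⊕1⊕1 = 1
s4: b4⊕b5⊕b6⊕b7⊕b12⊕b13⊕b14⊕b15 = 1⊕0⊕1⊕1⊕0⊕1⊕1⊕1 = 0
s8: b8⊕b9⊕b10⊕b11⊕b12⊕b13⊕b14⊕b15 = 1⊕1⊕0⊕1⊕0⊕1⊕1⊕1 = 0
Syndrome (s8...s1) = 0010 → position 2.

2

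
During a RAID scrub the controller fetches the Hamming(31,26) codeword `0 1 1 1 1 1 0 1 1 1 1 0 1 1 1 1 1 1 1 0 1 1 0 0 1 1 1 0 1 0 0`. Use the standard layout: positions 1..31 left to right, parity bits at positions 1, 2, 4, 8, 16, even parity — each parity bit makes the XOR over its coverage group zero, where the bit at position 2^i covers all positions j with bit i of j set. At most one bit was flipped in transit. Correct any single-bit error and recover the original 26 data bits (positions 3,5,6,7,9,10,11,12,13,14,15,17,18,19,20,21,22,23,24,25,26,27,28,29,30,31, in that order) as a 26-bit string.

s1: b1⊕b3⊕b5⊕b7⊕b9⊕b11⊕b13⊕b15⊕b17⊕b19⊕b21⊕b23⊕b25⊕b27⊕b29⊕b31 = 0⊕1⊕1⊕0⊕1⊕1⊕1⊕1⊕1⊕1⊕1⊕0⊕1⊕1⊕1⊕0 = 0
s2: b2⊕b3⊕b6⊕b7⊕b10⊕b11⊕b14⊕b15⊕b18⊕b19⊕b22⊕b23⊕b26⊕b27⊕b30⊕b31 = 1⊕1⊕1⊕0⊕1⊕1⊕1⊕1⊕1⊕1⊕1⊕0⊕1⊕1⊕0⊕0 = 0
s4: b4⊕b5⊕b6⊕b7⊕b12⊕b13⊕b14⊕b15⊕b20⊕b21⊕b22⊕b23⊕b28⊕b29⊕b30⊕b31 = 1⊕1⊕1⊕0⊕0⊕1⊕1⊕1⊕0⊕1⊕1⊕0⊕0⊕1⊕0⊕0 = 1
s8: b8⊕b9⊕b10⊕b11⊕b12⊕b13⊕b14⊕b15⊕b24⊕b25⊕b26⊕b27⊕b28⊕b29⊕b30⊕b31 = 1⊕1⊕1⊕1⊕0⊕1⊕1⊕1⊕0⊕1⊕1⊕1⊕0⊕1⊕0⊕0 = 1
s16: b16⊕b17⊕b18⊕b19⊕b20⊕b21⊕b22⊕b23⊕b24⊕b25⊕b26⊕b27⊕b28⊕b29⊕b30⊕b31 = 1⊕1⊕1⊕1⊕0⊕1⊕1⊕0⊕0⊕1⊕1⊕1⊕0⊕1⊕0⊕0 = 0
Syndrome (s16...s1) = 01100 → position 12.
Flip bit 12: corrected codeword = 0111110111111111111011001110100
Data bits at positions 3,5,6,7,9,10,11,12,13,14,15,17,18,19,20,21,22,23,24,25,26,27,28,29,30,31: 11101111111111011001110100

11101111111111011001110100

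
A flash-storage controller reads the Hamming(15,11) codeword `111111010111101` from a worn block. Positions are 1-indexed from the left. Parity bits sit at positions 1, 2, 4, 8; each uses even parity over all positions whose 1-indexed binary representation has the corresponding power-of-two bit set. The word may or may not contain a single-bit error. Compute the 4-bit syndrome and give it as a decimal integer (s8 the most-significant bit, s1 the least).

s1: b1⊕b3⊕b5⊕b7⊕b9⊕b11⊕b13⊕b15 = 1⊕1⊕1⊕0⊕0⊕1⊕1⊕1 = 0
s2: b2⊕b3⊕b6⊕b7⊕b10⊕b11⊕b14⊕b15 = 1⊕1⊕1⊕0⊕1⊕1⊕0⊕1 = 0
s4: b4⊕b5⊕b6⊕b7⊕b12⊕b13⊕b14⊕b15 = 1⊕1⊕1⊕0⊕1⊕1⊕0⊕1 = 0
s8: b8⊕b9⊕b10⊕b11⊕b12⊕b13⊕b14⊕b15 = 1⊕0⊕1⊕1⊕1⊕1⊕0⊕1 = 0
Syndrome (s8...s1) = 0000 → position 0 (no error).

0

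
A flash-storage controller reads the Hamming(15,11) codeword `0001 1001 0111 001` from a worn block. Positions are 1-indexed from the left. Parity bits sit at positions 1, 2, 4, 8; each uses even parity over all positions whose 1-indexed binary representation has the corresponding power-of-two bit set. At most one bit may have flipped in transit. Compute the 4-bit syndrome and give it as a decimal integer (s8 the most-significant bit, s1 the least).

11

s1: b1⊕b3⊕b5⊕b7⊕b9⊕b11⊕b13⊕b15 = 0⊕0⊕1⊕0⊕0⊕1⊕0⊕1 = 1
s2: b2⊕b3⊕b6⊕b7⊕b10⊕b11⊕b14⊕b15 = 0⊕0⊕0⊕0⊕1⊕1⊕0⊕1 = 1
s4: b4⊕b5⊕b6⊕b7⊕b12⊕b13⊕b14⊕b15 = 1⊕1⊕0⊕0⊕1⊕0⊕0⊕1 = 0
s8: b8⊕b9⊕b10⊕b11⊕b12⊕b13⊕b14⊕b15 = 1⊕0⊕1⊕1⊕1⊕0⊕0⊕1 = 1
Syndrome (s8...s1) = 1011 → position 11.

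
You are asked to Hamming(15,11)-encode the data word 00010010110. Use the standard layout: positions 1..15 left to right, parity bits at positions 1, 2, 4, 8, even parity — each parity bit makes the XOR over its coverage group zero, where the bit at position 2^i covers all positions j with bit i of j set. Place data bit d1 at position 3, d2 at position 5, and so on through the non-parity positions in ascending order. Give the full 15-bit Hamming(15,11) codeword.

Place data bits at non-power-of-two positions: b3=0, b5=0, b6=0, b7=1, b9=0, b10=0, b11=1, b12=0, b13=1, b14=1, b15=0.
p1 = XOR of data positions {3,5,7,9,11,13,15} = 0⊕0⊕1⊕0⊕1⊕1⊕0 = 1
p2 = XOR of data positions {3,6,7,10,11,14,15} = 0⊕0⊕1⊕0⊕1⊕1⊕0 = 1
p4 = XOR of data positions {5,6,7,12,13,14,15} = 0⊕0⊕1⊕0⊕1⊕1⊕0 = 1
p8 = XOR of data positions {9,10,11,12,13,14,15} = 0⊕0⊕1⊕0⊕1⊕1⊕0 = 1
Codeword b1..b15 = 110100110010110

110100110010110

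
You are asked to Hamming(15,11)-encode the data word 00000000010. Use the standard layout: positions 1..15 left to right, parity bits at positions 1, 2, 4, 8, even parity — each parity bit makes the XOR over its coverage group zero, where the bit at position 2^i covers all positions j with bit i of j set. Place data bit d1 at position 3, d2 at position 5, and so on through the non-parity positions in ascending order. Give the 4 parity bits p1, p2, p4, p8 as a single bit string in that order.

0111

Place data bits at non-power-of-two positions: b3=0, b5=0, b6=0, b7=0, b9=0, b10=0, b11=0, b12=0, b13=0, b14=1, b15=0.
p1 = XOR of data positions {3,5,7,9,11,13,15} = 0⊕0⊕0⊕0⊕0⊕0⊕0 = 0
p2 = XOR of data positions {3,6,7,10,11,14,15} = 0⊕0⊕0⊕0⊕0⊕1⊕0 = 1
p4 = XOR of data positions {5,6,7,12,13,14,15} = 0⊕0⊕0⊕0⊕0⊕1⊕0 = 1
p8 = XOR of data positions {9,10,11,12,13,14,15} = 0⊕0⊕0⊕0⊕0⊕1⊕0 = 1
Parity bits p1,p2,p4,p8 = 0111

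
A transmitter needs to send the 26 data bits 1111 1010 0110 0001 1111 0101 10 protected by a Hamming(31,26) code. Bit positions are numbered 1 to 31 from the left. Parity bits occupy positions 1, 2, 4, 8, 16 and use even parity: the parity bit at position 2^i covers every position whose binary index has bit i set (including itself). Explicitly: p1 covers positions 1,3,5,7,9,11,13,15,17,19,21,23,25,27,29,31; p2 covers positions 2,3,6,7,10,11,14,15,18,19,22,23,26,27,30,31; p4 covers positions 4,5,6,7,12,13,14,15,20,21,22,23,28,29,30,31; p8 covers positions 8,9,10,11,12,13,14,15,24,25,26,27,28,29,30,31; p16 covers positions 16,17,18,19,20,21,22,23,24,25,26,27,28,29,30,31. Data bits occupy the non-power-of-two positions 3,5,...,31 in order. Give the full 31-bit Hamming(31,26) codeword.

Place data bits at non-power-of-two positions: b3=1, b5=1, b6=1, b7=1, b9=1, b10=0, b11=1, b12=0, b13=0, b14=1, b15=1, b17=0, b18=0, b19=0, b20=0, b21=1, b22=1, b23=1, b24=1, b25=1, b26=0, b27=1, b28=0, b29=1, b30=1, b31=0.
p1 = XOR of data positions {3,5,7,9,11,13,15,17,19,21,23,25,27,29,31} = 1⊕1⊕1⊕1⊕1⊕0⊕1⊕0⊕0⊕1⊕1⊕1⊕1⊕1⊕0 = 1
p2 = XOR of data positions {3,6,7,10,11,14,15,18,19,22,23,26,27,30,31} = 1⊕1⊕1⊕0⊕1⊕1⊕1⊕0⊕0⊕1⊕1⊕0⊕1⊕1⊕0 = 0
p4 = XOR of data positions {5,6,7,12,13,14,15,20,21,22,23,28,29,30,31} = 1⊕1⊕1⊕0⊕0⊕1⊕1⊕0⊕1⊕1⊕1⊕0⊕1⊕1⊕0 = 0
p8 = XOR of data positions {9,10,11,12,13,14,15,24,25,26,27,28,29,30,31} = 1⊕0⊕1⊕0⊕0⊕1⊕1⊕1⊕1⊕0⊕1⊕0⊕1⊕1⊕0 = 1
p16 = XOR of data positions {17,18,19,20,21,22,23,24,25,26,27,28,29,30,31} = 0⊕0⊕0⊕0⊕1⊕1⊕1⊕1⊕1⊕0⊕1⊕0⊕1⊕1⊕0 = 0
Codeword b1..b31 = 1010111110100110000011111010110

1010111110100110000011111010110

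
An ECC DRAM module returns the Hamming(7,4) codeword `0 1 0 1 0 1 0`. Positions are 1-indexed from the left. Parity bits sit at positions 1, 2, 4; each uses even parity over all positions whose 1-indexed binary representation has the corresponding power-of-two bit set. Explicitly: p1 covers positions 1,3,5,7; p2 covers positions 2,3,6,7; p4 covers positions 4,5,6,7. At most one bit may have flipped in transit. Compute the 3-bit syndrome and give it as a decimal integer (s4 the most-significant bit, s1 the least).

0

s1: b1⊕b3⊕b5⊕b7 = 0⊕0⊕0⊕0 = 0
s2: b2⊕b3⊕b6⊕b7 = 1⊕0⊕1⊕0 = 0
s4: b4⊕b5⊕b6⊕b7 = 1⊕0⊕1⊕0 = 0
Syndrome (s4...s1) = 000 → position 0 (no error).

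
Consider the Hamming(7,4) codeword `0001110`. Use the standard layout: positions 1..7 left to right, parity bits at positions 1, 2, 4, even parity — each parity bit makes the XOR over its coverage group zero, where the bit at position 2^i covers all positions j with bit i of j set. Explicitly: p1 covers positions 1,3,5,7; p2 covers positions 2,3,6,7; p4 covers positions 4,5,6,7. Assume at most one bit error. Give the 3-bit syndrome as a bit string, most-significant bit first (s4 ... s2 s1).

111

s1: b1⊕b3⊕b5⊕b7 = 0⊕0⊕1⊕0 = 1
s2: b2⊕b3⊕b6⊕b7 = 0⊕0⊕1⊕0 = 1
s4: b4⊕b5⊕b6⊕b7 = 1⊕1⊕1⊕0 = 1
Syndrome (s4...s1) = 111 → position 7.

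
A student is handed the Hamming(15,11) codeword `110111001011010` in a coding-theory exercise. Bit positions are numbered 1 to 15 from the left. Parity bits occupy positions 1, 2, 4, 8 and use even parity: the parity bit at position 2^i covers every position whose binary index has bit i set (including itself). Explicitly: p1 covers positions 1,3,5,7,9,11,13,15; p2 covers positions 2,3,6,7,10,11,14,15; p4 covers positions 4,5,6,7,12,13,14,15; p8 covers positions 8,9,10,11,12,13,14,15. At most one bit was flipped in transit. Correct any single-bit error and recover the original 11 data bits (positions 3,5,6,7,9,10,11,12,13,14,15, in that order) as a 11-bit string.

01101011010

s1: b1⊕b3⊕b5⊕b7⊕b9⊕b11⊕b13⊕b15 = 1⊕0⊕1⊕0⊕1⊕1⊕0⊕0 = 0
s2: b2⊕b3⊕b6⊕b7⊕b10⊕b11⊕b14⊕b15 = 1⊕0⊕1⊕0⊕0⊕1⊕1⊕0 = 0
s4: b4⊕b5⊕b6⊕b7⊕b12⊕b13⊕b14⊕b15 = 1⊕1⊕1⊕0⊕1⊕0⊕1⊕0 = 1
s8: b8⊕b9⊕b10⊕b11⊕b12⊕b13⊕b14⊕b15 = 0⊕1⊕0⊕1⊕1⊕0⊕1⊕0 = 0
Syndrome (s8...s1) = 0100 → position 4.
Flip bit 4: corrected codeword = 110011001011010
Data bits at positions 3,5,6,7,9,10,11,12,13,14,15: 01101011010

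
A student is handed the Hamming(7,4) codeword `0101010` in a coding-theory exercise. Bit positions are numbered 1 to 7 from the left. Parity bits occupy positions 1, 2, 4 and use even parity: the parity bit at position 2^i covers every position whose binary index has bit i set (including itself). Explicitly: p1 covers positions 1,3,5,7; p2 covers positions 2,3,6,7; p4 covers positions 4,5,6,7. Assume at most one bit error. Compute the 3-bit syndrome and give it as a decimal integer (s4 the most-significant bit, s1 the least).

s1: b1⊕b3⊕b5⊕b7 = 0⊕0⊕0⊕0 = 0
s2: b2⊕b3⊕b6⊕b7 = 1⊕0⊕1⊕0 = 0
s4: b4⊕b5⊕b6⊕b7 = 1⊕0⊕1⊕0 = 0
Syndrome (s4...s1) = 000 → position 0 (no error).

0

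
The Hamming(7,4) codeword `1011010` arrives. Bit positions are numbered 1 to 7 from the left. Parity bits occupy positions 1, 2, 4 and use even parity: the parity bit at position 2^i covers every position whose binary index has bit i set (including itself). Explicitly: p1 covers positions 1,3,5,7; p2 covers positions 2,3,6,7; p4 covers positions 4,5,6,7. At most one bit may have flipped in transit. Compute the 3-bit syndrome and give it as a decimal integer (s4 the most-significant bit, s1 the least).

0

s1: b1⊕b3⊕b5⊕b7 = 1⊕1⊕0⊕0 = 0
s2: b2⊕b3⊕b6⊕b7 = 0⊕1⊕1⊕0 = 0
s4: b4⊕b5⊕b6⊕b7 = 1⊕0⊕1⊕0 = 0
Syndrome (s4...s1) = 000 → position 0 (no error).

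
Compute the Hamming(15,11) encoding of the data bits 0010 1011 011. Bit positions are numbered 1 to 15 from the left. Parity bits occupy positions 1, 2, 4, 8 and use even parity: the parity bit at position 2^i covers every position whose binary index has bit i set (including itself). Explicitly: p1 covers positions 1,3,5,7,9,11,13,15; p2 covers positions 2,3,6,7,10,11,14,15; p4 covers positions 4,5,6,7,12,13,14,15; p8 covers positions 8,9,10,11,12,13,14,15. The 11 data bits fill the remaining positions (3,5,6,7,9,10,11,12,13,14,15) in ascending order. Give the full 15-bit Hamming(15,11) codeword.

Place data bits at non-power-of-two positions: b3=0, b5=0, b6=1, b7=0, b9=1, b10=0, b11=1, b12=1, b13=0, b14=1, b15=1.
p1 = XOR of data positions {3,5,7,9,11,13,15} = 0⊕0⊕0⊕1⊕1⊕0⊕1 = 1
p2 = XOR of data positions {3,6,7,10,11,14,15} = 0⊕1⊕0⊕0⊕1⊕1⊕1 = 0
p4 = XOR of data positions {5,6,7,12,13,14,15} = 0⊕1⊕0⊕1⊕0⊕1⊕1 = 0
p8 = XOR of data positions {9,10,11,12,13,14,15} = 1⊕0⊕1⊕1⊕0⊕1⊕1 = 1
Codeword b1..b15 = 100001011011011

100001011011011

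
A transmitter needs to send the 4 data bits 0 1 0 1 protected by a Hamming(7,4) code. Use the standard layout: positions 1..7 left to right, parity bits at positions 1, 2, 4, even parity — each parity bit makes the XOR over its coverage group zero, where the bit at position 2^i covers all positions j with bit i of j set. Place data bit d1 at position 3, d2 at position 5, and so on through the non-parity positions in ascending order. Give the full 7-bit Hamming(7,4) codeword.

Place data bits at non-power-of-two positions: b3=0, b5=1, b6=0, b7=1.
p1 = XOR of data positions {3,5,7} = 0⊕1⊕1 = 0
p2 = XOR of data positions {3,6,7} = 0⊕0⊕1 = 1
p4 = XOR of data positions {5,6,7} = 1⊕0⊕1 = 0
Codeword b1..b7 = 0100101

0100101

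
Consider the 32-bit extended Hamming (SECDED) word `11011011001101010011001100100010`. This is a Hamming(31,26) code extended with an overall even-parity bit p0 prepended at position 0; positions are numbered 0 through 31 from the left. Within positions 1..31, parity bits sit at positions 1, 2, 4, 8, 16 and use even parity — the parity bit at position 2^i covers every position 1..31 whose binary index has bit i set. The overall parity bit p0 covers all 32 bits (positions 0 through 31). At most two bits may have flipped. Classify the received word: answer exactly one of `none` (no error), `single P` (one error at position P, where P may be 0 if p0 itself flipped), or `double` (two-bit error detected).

s1: b1⊕b3⊕b5⊕b7⊕b9⊕b11⊕b13⊕b15⊕b17⊕b19⊕b21⊕b23⊕b25⊕b27⊕b29⊕b31 = 1⊕1⊕0⊕1⊕0⊕1⊕1⊕1⊕0⊕1⊕0⊕1⊕0⊕0⊕0⊕0 = 0
s2: b2⊕b3⊕b6⊕b7⊕b10⊕b11⊕b14⊕b15⊕b18⊕b19⊕b22⊕b23⊕b26⊕b27⊕b30⊕b31 = 0⊕1⊕1⊕1⊕1⊕1⊕0⊕1⊕1⊕1⊕1⊕1⊕1⊕0⊕1⊕0 = 0
s4: b4⊕b5⊕b6⊕b7⊕b12⊕b13⊕b14⊕b15⊕b20⊕b21⊕b22⊕b23⊕b28⊕b29⊕b30⊕b31 = 1⊕0⊕1⊕1⊕0⊕1⊕0⊕1⊕0⊕0⊕1⊕1⊕0⊕0⊕1⊕0 = 0
s8: b8⊕b9⊕b10⊕b11⊕b12⊕b13⊕b14⊕b15⊕b24⊕b25⊕b26⊕b27⊕b28⊕b29⊕b30⊕b31 = 0⊕0⊕1⊕1⊕0⊕1⊕0⊕1⊕0⊕0⊕1⊕0⊕0⊕0⊕1⊕0 = 0
s16: b16⊕b17⊕b18⊕b19⊕b20⊕b21⊕b22⊕b23⊕b24⊕b25⊕b26⊕b27⊕b28⊕b29⊕b30⊕b31 = 0⊕0⊕1⊕1⊕0⊕0⊕1⊕1⊕0⊕0⊕1⊕0⊕0⊕0⊕1⊕0 = 0
Syndrome (s16...s1) = 00000 → position 0 (no error).
Overall parity (XOR of all 32 bits, including p0): 1⊕1⊕0⊕1⊕1⊕0⊕1⊕1⊕0⊕0⊕1⊕1⊕0⊕1⊕0⊕1⊕0⊕0⊕1⊕1⊕0⊕0⊕1⊕1⊕0⊕0⊕1⊕0⊕0⊕0⊕1⊕0 = 0
Overall=0, syndrome position=0 → no error.

none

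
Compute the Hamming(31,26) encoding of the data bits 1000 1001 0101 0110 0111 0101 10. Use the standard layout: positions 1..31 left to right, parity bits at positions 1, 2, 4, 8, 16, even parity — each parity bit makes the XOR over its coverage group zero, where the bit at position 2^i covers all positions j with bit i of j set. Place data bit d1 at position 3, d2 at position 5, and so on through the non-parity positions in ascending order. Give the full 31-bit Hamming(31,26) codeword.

0010000010010101101100111010110

Place data bits at non-power-of-two positions: b3=1, b5=0, b6=0, b7=0, b9=1, b10=0, b11=0, b12=1, b13=0, b14=1, b15=0, b17=1, b18=0, b19=1, b20=1, b21=0, b22=0, b23=1, b24=1, b25=1, b26=0, b27=1, b28=0, b29=1, b30=1, b31=0.
p1 = XOR of data positions {3,5,7,9,11,13,15,17,19,21,23,25,27,29,31} = 1⊕0⊕0⊕1⊕0⊕0⊕0⊕1⊕1⊕0⊕1⊕1⊕1⊕1⊕0 = 0
p2 = XOR of data positions {3,6,7,10,11,14,15,18,19,22,23,26,27,30,31} = 1⊕0⊕0⊕0⊕0⊕1⊕0⊕0⊕1⊕0⊕1⊕0⊕1⊕1⊕0 = 0
p4 = XOR of data positions {5,6,7,12,13,14,15,20,21,22,23,28,29,30,31} = 0⊕0⊕0⊕1⊕0⊕1⊕0⊕1⊕0⊕0⊕1⊕0⊕1⊕1⊕0 = 0
p8 = XOR of data positions {9,10,11,12,13,14,15,24,25,26,27,28,29,30,31} = 1⊕0⊕0⊕1⊕0⊕1⊕0⊕1⊕1⊕0⊕1⊕0⊕1⊕1⊕0 = 0
p16 = XOR of data positions {17,18,19,20,21,22,23,24,25,26,27,28,29,30,31} = 1⊕0⊕1⊕1⊕0⊕0⊕1⊕1⊕1⊕0⊕1⊕0⊕1⊕1⊕0 = 1
Codeword b1..b31 = 0010000010010101101100111010110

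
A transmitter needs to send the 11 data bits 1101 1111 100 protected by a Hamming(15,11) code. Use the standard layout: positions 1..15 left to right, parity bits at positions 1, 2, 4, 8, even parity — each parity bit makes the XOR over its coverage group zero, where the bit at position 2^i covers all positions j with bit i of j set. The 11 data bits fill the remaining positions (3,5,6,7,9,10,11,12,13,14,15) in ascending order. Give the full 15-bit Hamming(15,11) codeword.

Place data bits at non-power-of-two positions: b3=1, b5=1, b6=0, b7=1, b9=1, b10=1, b11=1, b12=1, b13=1, b14=0, b15=0.
p1 = XOR of data positions {3,5,7,9,11,13,15} = 1⊕1⊕1⊕1⊕1⊕1⊕0 = 0
p2 = XOR of data positions {3,6,7,10,11,14,15} = 1⊕0⊕1⊕1⊕1⊕0⊕0 = 0
p4 = XOR of data positions {5,6,7,12,13,14,15} = 1⊕0⊕1⊕1⊕1⊕0⊕0 = 0
p8 = XOR of data positions {9,10,11,12,13,14,15} = 1⊕1⊕1⊕1⊕1⊕0⊕0 = 1
Codeword b1..b15 = 001010111111100

001010111111100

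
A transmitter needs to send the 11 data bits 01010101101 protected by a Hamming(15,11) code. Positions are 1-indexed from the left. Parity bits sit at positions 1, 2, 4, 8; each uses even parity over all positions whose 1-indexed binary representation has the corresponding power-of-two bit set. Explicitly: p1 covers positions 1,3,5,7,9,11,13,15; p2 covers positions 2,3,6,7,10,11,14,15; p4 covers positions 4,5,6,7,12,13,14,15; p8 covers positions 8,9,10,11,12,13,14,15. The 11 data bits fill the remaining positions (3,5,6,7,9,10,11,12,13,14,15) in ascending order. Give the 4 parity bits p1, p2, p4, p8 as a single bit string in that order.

0110

Place data bits at non-power-of-two positions: b3=0, b5=1, b6=0, b7=1, b9=0, b10=1, b11=0, b12=1, b13=1, b14=0, b15=1.
p1 = XOR of data positions {3,5,7,9,11,13,15} = 0⊕1⊕1⊕0⊕0⊕1⊕1 = 0
p2 = XOR of data positions {3,6,7,10,11,14,15} = 0⊕0⊕1⊕1⊕0⊕0⊕1 = 1
p4 = XOR of data positions {5,6,7,12,13,14,15} = 1⊕0⊕1⊕1⊕1⊕0⊕1 = 1
p8 = XOR of data positions {9,10,11,12,13,14,15} = 0⊕1⊕0⊕1⊕1⊕0⊕1 = 0
Parity bits p1,p2,p4,p8 = 0110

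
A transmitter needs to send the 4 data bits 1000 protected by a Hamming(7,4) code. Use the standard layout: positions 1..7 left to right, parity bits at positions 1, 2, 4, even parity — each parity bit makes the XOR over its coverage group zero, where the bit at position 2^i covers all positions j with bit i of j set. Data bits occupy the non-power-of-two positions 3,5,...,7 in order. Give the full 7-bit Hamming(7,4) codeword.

Place data bits at non-power-of-two positions: b3=1, b5=0, b6=0, b7=0.
p1 = XOR of data positions {3,5,7} = 1⊕0⊕0 = 1
p2 = XOR of data positions {3,6,7} = 1⊕0⊕0 = 1
p4 = XOR of data positions {5,6,7} = 0⊕0⊕0 = 0
Codeword b1..b7 = 1110000

1110000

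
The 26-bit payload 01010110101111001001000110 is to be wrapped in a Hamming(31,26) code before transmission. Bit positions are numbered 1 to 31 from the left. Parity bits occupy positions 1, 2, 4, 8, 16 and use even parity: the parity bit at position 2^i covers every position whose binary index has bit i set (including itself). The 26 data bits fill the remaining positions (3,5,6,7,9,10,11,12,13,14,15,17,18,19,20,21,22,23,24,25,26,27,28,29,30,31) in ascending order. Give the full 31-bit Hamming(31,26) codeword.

Place data bits at non-power-of-two positions: b3=0, b5=1, b6=0, b7=1, b9=0, b10=1, b11=1, b12=0, b13=1, b14=0, b15=1, b17=1, b18=1, b19=1, b20=0, b21=0, b22=1, b23=0, b24=0, b25=1, b26=0, b27=0, b28=0, b29=1, b30=1, b31=0.
p1 = XOR of data positions {3,5,7,9,11,13,15,17,19,21,23,25,27,29,31} = 0⊕1⊕1⊕0⊕1⊕1⊕1⊕1⊕1⊕0⊕0⊕1⊕0⊕1⊕0 = 1
p2 = XOR of data positions {3,6,7,10,11,14,15,18,19,22,23,26,27,30,31} = 0⊕0⊕1⊕1⊕1⊕0⊕1⊕1⊕1⊕1⊕0⊕0⊕0⊕1⊕0 = 0
p4 = XOR of data positions {5,6,7,12,13,14,15,20,21,22,23,28,29,30,31} = 1⊕0⊕1⊕0⊕1⊕0⊕1⊕0⊕0⊕1⊕0⊕0⊕1⊕1⊕0 = 1
p8 = XOR of data positions {9,10,11,12,13,14,15,24,25,26,27,28,29,30,31} = 0⊕1⊕1⊕0⊕1⊕0⊕1⊕0⊕1⊕0⊕0⊕0⊕1⊕1⊕0 = 1
p16 = XOR of data positions {17,18,19,20,21,22,23,24,25,26,27,28,29,30,31} = 1⊕1⊕1⊕0⊕0⊕1⊕0⊕0⊕1⊕0⊕0⊕0⊕1⊕1⊕0 = 1
Codeword b1..b31 = 1001101101101011111001001000110

1001101101101011111001001000110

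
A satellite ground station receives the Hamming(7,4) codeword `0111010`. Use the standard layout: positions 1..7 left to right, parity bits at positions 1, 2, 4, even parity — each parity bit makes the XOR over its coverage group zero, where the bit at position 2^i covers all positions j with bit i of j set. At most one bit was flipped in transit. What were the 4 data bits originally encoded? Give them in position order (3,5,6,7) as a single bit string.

s1: b1⊕b3⊕b5⊕b7 = 0⊕1⊕0⊕0 = 1
s2: b2⊕b3⊕b6⊕b7 = 1⊕1⊕1⊕0 = 1
s4: b4⊕b5⊕b6⊕b7 = 1⊕0⊕1⊕0 = 0
Syndrome (s4...s1) = 011 → position 3.
Flip bit 3: corrected codeword = 0101010
Data bits at positions 3,5,6,7: 0010

0010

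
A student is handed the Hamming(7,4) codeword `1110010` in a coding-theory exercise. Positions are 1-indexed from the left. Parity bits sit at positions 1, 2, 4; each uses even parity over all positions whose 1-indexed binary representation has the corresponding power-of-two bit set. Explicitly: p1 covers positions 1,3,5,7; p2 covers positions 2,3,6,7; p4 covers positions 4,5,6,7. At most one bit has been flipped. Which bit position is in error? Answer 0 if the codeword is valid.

6

s1: b1⊕b3⊕b5⊕b7 = 1⊕1⊕0⊕0 = 0
s2: b2⊕b3⊕b6⊕b7 = 1⊕1⊕1⊕0 = 1
s4: b4⊕b5⊕b6⊕b7 = 0⊕0⊕1⊕0 = 1
Syndrome (s4...s1) = 110 → position 6.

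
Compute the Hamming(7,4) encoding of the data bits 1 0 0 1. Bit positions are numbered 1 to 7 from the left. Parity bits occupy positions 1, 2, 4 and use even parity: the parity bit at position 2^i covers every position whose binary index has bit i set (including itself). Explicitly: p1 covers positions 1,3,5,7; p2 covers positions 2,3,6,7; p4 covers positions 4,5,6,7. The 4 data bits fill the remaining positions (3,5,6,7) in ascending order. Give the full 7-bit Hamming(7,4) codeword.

0011001

Place data bits at non-power-of-two positions: b3=1, b5=0, b6=0, b7=1.
p1 = XOR of data positions {3,5,7} = 1⊕0⊕1 = 0
p2 = XOR of data positions {3,6,7} = 1⊕0⊕1 = 0
p4 = XOR of data positions {5,6,7} = 0⊕0⊕1 = 1
Codeword b1..b7 = 0011001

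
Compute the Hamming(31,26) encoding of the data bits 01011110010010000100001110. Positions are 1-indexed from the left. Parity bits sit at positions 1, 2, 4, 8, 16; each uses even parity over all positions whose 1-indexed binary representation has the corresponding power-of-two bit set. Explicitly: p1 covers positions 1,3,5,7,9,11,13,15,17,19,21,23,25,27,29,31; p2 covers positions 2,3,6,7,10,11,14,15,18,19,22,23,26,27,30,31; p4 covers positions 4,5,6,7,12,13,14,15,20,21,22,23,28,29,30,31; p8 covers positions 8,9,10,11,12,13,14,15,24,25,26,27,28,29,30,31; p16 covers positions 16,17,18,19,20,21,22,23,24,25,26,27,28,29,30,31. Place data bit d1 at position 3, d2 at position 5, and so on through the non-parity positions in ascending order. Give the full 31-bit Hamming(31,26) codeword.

Place data bits at non-power-of-two positions: b3=0, b5=1, b6=0, b7=1, b9=1, b10=1, b11=1, b12=0, b13=0, b14=1, b15=0, b17=0, b18=1, b19=0, b20=0, b21=0, b22=0, b23=1, b24=0, b25=0, b26=0, b27=0, b28=1, b29=1, b30=1, b31=0.
p1 = XOR of data positions {3,5,7,9,11,13,15,17,19,21,23,25,27,29,31} = 0⊕1⊕1⊕1⊕1⊕0⊕0⊕0⊕0⊕0⊕1⊕0⊕0⊕1⊕0 = 0
p2 = XOR of data positions {3,6,7,10,11,14,15,18,19,22,23,26,27,30,31} = 0⊕0⊕1⊕1⊕1⊕1⊕0⊕1⊕0⊕0⊕1⊕0⊕0⊕1⊕0 = 1
p4 = XOR of data positions {5,6,7,12,13,14,15,20,21,22,23,28,29,30,31} = 1⊕0⊕1⊕0⊕0⊕1⊕0⊕0⊕0⊕0⊕1⊕1⊕1⊕1⊕0 = 1
p8 = XOR of data positions {9,10,11,12,13,14,15,24,25,26,27,28,29,30,31} = 1⊕1⊕1⊕0⊕0⊕1⊕0⊕0⊕0⊕0⊕0⊕1⊕1⊕1⊕0 = 1
p16 = XOR of data positions {17,18,19,20,21,22,23,24,25,26,27,28,29,30,31} = 0⊕1⊕0⊕0⊕0⊕0⊕1⊕0⊕0⊕0⊕0⊕1⊕1⊕1⊕0 = 1
Codeword b1..b31 = 0101101111100101010000100001110

0101101111100101010000100001110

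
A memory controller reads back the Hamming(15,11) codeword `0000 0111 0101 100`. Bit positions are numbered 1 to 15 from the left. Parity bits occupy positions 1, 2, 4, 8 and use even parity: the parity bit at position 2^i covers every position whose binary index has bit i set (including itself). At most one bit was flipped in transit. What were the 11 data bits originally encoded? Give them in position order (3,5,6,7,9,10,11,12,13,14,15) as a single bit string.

s1: b1⊕b3⊕b5⊕b7⊕b9⊕b11⊕b13⊕b15 = 0⊕0⊕0⊕1⊕0⊕0⊕1⊕0 = 0
s2: b2⊕b3⊕b6⊕b7⊕b10⊕b11⊕b14⊕b15 = 0⊕0⊕1⊕1⊕1⊕0⊕0⊕0 = 1
s4: b4⊕b5⊕b6⊕b7⊕b12⊕b13⊕b14⊕b15 = 0⊕0⊕1⊕1⊕1⊕1⊕0⊕0 = 0
s8: b8⊕b9⊕b10⊕b11⊕b12⊕b13⊕b14⊕b15 = 1⊕0⊕1⊕0⊕1⊕1⊕0⊕0 = 0
Syndrome (s8...s1) = 0010 → position 2.
Flip bit 2: corrected codeword = 010001110101100
Data bits at positions 3,5,6,7,9,10,11,12,13,14,15: 00110101100

00110101100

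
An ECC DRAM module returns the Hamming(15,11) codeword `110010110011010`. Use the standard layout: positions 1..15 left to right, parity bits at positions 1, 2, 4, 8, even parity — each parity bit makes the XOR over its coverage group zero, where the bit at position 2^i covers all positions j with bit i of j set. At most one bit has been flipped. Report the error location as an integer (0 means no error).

0

s1: b1⊕b3⊕b5⊕b7⊕b9⊕b11⊕b13⊕b15 = 1⊕0⊕1⊕1⊕0⊕1⊕0⊕0 = 0
s2: b2⊕b3⊕b6⊕b7⊕b10⊕b11⊕b14⊕b15 = 1⊕0⊕0⊕1⊕0⊕1⊕1⊕0 = 0
s4: b4⊕b5⊕b6⊕b7⊕b12⊕b13⊕b14⊕b15 = 0⊕1⊕0⊕1⊕1⊕0⊕1⊕0 = 0
s8: b8⊕b9⊕b10⊕b11⊕b12⊕b13⊕b14⊕b15 = 1⊕0⊕0⊕1⊕1⊕0⊕1⊕0 = 0
Syndrome (s8...s1) = 0000 → position 0 (no error).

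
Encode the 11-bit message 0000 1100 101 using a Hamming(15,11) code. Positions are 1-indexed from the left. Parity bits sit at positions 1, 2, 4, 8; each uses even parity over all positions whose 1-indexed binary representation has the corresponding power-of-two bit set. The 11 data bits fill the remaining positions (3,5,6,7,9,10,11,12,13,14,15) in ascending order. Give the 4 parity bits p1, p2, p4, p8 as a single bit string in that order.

Place data bits at non-power-of-two positions: b3=0, b5=0, b6=0, b7=0, b9=1, b10=1, b11=0, b12=0, b13=1, b14=0, b15=1.
p1 = XOR of data positions {3,5,7,9,11,13,15} = 0⊕0⊕0⊕1⊕0⊕1⊕1 = 1
p2 = XOR of data positions {3,6,7,10,11,14,15} = 0⊕0⊕0⊕1⊕0⊕0⊕1 = 0
p4 = XOR of data positions {5,6,7,12,13,14,15} = 0⊕0⊕0⊕0⊕1⊕0⊕1 = 0
p8 = XOR of data positions {9,10,11,12,13,14,15} = 1⊕1⊕0⊕0⊕1⊕0⊕1 = 0
Parity bits p1,p2,p4,p8 = 1000

1000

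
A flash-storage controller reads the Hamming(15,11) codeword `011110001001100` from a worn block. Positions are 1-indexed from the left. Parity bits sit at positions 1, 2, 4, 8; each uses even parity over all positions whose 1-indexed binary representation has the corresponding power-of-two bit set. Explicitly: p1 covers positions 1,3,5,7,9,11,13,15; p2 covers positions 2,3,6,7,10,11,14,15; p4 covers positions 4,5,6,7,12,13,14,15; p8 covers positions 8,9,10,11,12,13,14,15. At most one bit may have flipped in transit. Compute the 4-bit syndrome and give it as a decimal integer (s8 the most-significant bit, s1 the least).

8

s1: b1⊕b3⊕b5⊕b7⊕b9⊕b11⊕b13⊕b15 = 0⊕1⊕1⊕0⊕1⊕0⊕1⊕0 = 0
s2: b2⊕b3⊕b6⊕b7⊕b10⊕b11⊕b14⊕b15 = 1⊕1⊕0⊕0⊕0⊕0⊕0⊕0 = 0
s4: b4⊕b5⊕b6⊕b7⊕b12⊕b13⊕b14⊕b15 = 1⊕1⊕0⊕0⊕1⊕1⊕0⊕0 = 0
s8: b8⊕b9⊕b10⊕b11⊕b12⊕b13⊕b14⊕b15 = 0⊕1⊕0⊕0⊕1⊕1⊕0⊕0 = 1
Syndrome (s8...s1) = 1000 → position 8.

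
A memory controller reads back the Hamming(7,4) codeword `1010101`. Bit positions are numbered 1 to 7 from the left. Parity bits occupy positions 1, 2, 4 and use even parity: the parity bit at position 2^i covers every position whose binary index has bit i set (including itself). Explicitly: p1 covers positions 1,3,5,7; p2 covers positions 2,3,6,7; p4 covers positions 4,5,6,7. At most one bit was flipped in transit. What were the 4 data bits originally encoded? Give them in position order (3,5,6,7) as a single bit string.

1101

s1: b1⊕b3⊕b5⊕b7 = 1⊕1⊕1⊕1 = 0
s2: b2⊕b3⊕b6⊕b7 = 0⊕1⊕0⊕1 = 0
s4: b4⊕b5⊕b6⊕b7 = 0⊕1⊕0⊕1 = 0
Syndrome (s4...s1) = 000 → position 0 (no error).
No correction needed.
Data bits at positions 3,5,6,7: 1101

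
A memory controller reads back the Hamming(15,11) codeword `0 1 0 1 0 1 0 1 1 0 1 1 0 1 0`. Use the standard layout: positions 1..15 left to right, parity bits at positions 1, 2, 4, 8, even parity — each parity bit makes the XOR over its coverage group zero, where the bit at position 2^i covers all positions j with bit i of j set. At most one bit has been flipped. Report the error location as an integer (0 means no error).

s1: b1⊕b3⊕b5⊕b7⊕b9⊕b11⊕b13⊕b15 = 0⊕0⊕0⊕0⊕1⊕1⊕0⊕0 = 0
s2: b2⊕b3⊕b6⊕b7⊕b10⊕b11⊕b14⊕b15 = 1⊕0⊕1⊕0⊕0⊕1⊕1⊕0 = 0
s4: b4⊕b5⊕b6⊕b7⊕b12⊕b13⊕b14⊕b15 = 1⊕0⊕1⊕0⊕1⊕0⊕1⊕0 = 0
s8: b8⊕b9⊕b10⊕b11⊕b12⊕b13⊕b14⊕b15 = 1⊕1⊕0⊕1⊕1⊕0⊕1⊕0 = 1
Syndrome (s8...s1) = 1000 → position 8.

8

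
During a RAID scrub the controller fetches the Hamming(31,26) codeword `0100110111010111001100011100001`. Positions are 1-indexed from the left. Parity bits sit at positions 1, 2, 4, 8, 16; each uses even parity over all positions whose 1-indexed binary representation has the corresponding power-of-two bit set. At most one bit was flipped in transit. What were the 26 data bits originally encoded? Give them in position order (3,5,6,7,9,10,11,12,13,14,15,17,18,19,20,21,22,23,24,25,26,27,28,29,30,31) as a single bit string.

s1: b1⊕b3⊕b5⊕b7⊕b9⊕b11⊕b13⊕b15⊕b17⊕b19⊕b21⊕b23⊕b25⊕b27⊕b29⊕b31 = 0⊕0⊕1⊕0⊕1⊕0⊕0⊕1⊕0⊕1⊕0⊕0⊕1⊕0⊕0⊕1 = 0
s2: b2⊕b3⊕b6⊕b7⊕b10⊕b11⊕b14⊕b15⊕b18⊕b19⊕b22⊕b23⊕b26⊕b27⊕b30⊕b31 = 1⊕0⊕1⊕0⊕1⊕0⊕1⊕1⊕0⊕1⊕0⊕0⊕1⊕0⊕0⊕1 = 0
s4: b4⊕b5⊕b6⊕b7⊕b12⊕b13⊕b14⊕b15⊕b20⊕b21⊕b22⊕b23⊕b28⊕b29⊕b30⊕b31 = 0⊕1⊕1⊕0⊕1⊕0⊕1⊕1⊕1⊕0⊕0⊕0⊕0⊕0⊕0⊕1 = 1
s8: b8⊕b9⊕b10⊕b11⊕b12⊕b13⊕b14⊕b15⊕b24⊕b25⊕b26⊕b27⊕b28⊕b29⊕b30⊕b31 = 1⊕1⊕1⊕0⊕1⊕0⊕1⊕1⊕1⊕1⊕1⊕0⊕0⊕0⊕0⊕1 = 0
s16: b16⊕b17⊕b18⊕b19⊕b20⊕b21⊕b22⊕b23⊕b24⊕b25⊕b26⊕b27⊕b28⊕b29⊕b30⊕b31 = 1⊕0⊕0⊕1⊕1⊕0⊕0⊕0⊕1⊕1⊕1⊕0⊕0⊕0⊕0⊕1 = 1
Syndrome (s16...s1) = 10100 → position 20.
Flip bit 20: corrected codeword = 0100110111010111001000011100001
Data bits at positions 3,5,6,7,9,10,11,12,13,14,15,17,18,19,20,21,22,23,24,25,26,27,28,29,30,31: 01101101011001000011100001

01101101011001000011100001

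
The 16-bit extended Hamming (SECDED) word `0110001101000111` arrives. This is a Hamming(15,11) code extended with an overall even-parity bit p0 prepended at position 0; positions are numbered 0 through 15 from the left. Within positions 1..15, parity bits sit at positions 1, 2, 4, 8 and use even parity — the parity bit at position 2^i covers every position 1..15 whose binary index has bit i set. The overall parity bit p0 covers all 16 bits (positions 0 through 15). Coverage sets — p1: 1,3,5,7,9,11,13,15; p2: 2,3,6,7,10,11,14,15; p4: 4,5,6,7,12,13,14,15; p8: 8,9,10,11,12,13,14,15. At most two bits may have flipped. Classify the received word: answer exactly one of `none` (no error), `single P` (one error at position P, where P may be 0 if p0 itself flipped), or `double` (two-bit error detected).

double

s1: b1⊕b3⊕b5⊕b7⊕b9⊕b11⊕b13⊕b15 = 1⊕0⊕0⊕1⊕1⊕0⊕1⊕1 = 1
s2: b2⊕b3⊕b6⊕b7⊕b10⊕b11⊕b14⊕b15 = 1⊕0⊕1⊕1⊕0⊕0⊕1⊕1 = 1
s4: b4⊕b5⊕b6⊕b7⊕b12⊕b13⊕b14⊕b15 = 0⊕0⊕1⊕1⊕0⊕1⊕1⊕1 = 1
s8: b8⊕b9⊕b10⊕b11⊕b12⊕b13⊕b14⊕b15 = 0⊕1⊕0⊕0⊕0⊕1⊕1⊕1 = 0
Syndrome (s8...s1) = 0111 → position 7.
Overall parity (XOR of all 16 bits, including p0): 0⊕1⊕1⊕0⊕0⊕0⊕1⊕1⊕0⊕1⊕0⊕0⊕0⊕1⊕1⊕1 = 0
Overall=0, syndrome position=7 → double-bit error detected (uncorrectable).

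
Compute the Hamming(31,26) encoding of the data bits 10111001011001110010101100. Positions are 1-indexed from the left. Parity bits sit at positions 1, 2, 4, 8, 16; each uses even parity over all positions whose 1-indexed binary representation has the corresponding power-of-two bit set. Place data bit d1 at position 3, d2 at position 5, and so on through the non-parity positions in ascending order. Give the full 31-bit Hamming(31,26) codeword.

Place data bits at non-power-of-two positions: b3=1, b5=0, b6=1, b7=1, b9=1, b10=0, b11=0, b12=1, b13=0, b14=1, b15=1, b17=0, b18=0, b19=1, b20=1, b21=1, b22=0, b23=0, b24=1, b25=0, b26=1, b27=0, b28=1, b29=1, b30=0, b31=0.
p1 = XOR of data positions {3,5,7,9,11,13,15,17,19,21,23,25,27,29,31} = 1⊕0⊕1⊕1⊕0⊕0⊕1⊕0⊕1⊕1⊕0⊕0⊕0⊕1⊕0 = 1
p2 = XOR of data positions {3,6,7,10,11,14,15,18,19,22,23,26,27,30,31} = 1⊕1⊕1⊕0⊕0⊕1⊕1⊕0⊕1⊕0⊕0⊕1⊕0⊕0⊕0 = 1
p4 = XOR of data positions {5,6,7,12,13,14,15,20,21,22,23,28,29,30,31} = 0⊕1⊕1⊕1⊕0⊕1⊕1⊕1⊕1⊕0⊕0⊕1⊕1⊕0⊕0 = 1
p8 = XOR of data positions {9,10,11,12,13,14,15,24,25,26,27,28,29,30,31} = 1⊕0⊕0⊕1⊕0⊕1⊕1⊕1⊕0⊕1⊕0⊕1⊕1⊕0⊕0 = 0
p16 = XOR of data positions {17,18,19,20,21,22,23,24,25,26,27,28,29,30,31} = 0⊕0⊕1⊕1⊕1⊕0⊕0⊕1⊕0⊕1⊕0⊕1⊕1⊕0⊕0 = 1
Codeword b1..b31 = 1111011010010111001110010101100

1111011010010111001110010101100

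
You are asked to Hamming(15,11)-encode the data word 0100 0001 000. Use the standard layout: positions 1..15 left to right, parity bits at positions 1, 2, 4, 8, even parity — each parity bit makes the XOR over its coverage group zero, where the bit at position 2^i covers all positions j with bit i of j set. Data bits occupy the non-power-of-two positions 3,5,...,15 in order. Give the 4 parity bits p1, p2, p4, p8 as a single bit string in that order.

1001

Place data bits at non-power-of-two positions: b3=0, b5=1, b6=0, b7=0, b9=0, b10=0, b11=0, b12=1, b13=0, b14=0, b15=0.
p1 = XOR of data positions {3,5,7,9,11,13,15} = 0⊕1⊕0⊕0⊕0⊕0⊕0 = 1
p2 = XOR of data positions {3,6,7,10,11,14,15} = 0⊕0⊕0⊕0⊕0⊕0⊕0 = 0
p4 = XOR of data positions {5,6,7,12,13,14,15} = 1⊕0⊕0⊕1⊕0⊕0⊕0 = 0
p8 = XOR of data positions {9,10,11,12,13,14,15} = 0⊕0⊕0⊕1⊕0⊕0⊕0 = 1
Parity bits p1,p2,p4,p8 = 1001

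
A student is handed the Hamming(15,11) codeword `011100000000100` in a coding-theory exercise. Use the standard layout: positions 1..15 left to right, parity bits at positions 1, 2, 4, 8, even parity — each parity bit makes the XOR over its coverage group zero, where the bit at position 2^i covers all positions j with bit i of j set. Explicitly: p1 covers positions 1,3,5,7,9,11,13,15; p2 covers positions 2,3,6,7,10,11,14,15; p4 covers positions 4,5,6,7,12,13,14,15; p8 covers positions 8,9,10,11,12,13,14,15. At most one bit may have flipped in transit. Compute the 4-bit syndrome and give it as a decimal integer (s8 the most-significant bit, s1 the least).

8

s1: b1⊕b3⊕b5⊕b7⊕b9⊕b11⊕b13⊕b15 = 0⊕1⊕0⊕0⊕0⊕0⊕1⊕0 = 0
s2: b2⊕b3⊕b6⊕b7⊕b10⊕b11⊕b14⊕b15 = 1⊕1⊕0⊕0⊕0⊕0⊕0⊕0 = 0
s4: b4⊕b5⊕b6⊕b7⊕b12⊕b13⊕b14⊕b15 = 1⊕0⊕0⊕0⊕0⊕1⊕0⊕0 = 0
s8: b8⊕b9⊕b10⊕b11⊕b12⊕b13⊕b14⊕b15 = 0⊕0⊕0⊕0⊕0⊕1⊕0⊕0 = 1
Syndrome (s8...s1) = 1000 → position 8.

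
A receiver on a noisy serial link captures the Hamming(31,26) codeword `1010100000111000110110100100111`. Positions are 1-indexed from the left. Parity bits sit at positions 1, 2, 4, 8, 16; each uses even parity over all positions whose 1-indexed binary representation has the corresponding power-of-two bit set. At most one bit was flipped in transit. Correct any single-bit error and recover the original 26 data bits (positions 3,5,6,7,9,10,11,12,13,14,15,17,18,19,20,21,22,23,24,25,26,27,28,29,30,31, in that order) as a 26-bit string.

s1: b1⊕b3⊕b5⊕b7⊕b9⊕b11⊕b13⊕b15⊕b17⊕b19⊕b21⊕b23⊕b25⊕b27⊕b29⊕b31 = 1⊕1⊕1⊕0⊕0⊕1⊕1⊕0⊕1⊕0⊕1⊕1⊕0⊕0⊕1⊕1 = 0
s2: b2⊕b3⊕b6⊕b7⊕b10⊕b11⊕b14⊕b15⊕b18⊕b19⊕b22⊕b23⊕b26⊕b27⊕b30⊕b31 = 0⊕1⊕0⊕0⊕0⊕1⊕0⊕0⊕1⊕0⊕0⊕1⊕1⊕0⊕1⊕1 = 1
s4: b4⊕b5⊕b6⊕b7⊕b12⊕b13⊕b14⊕b15⊕b20⊕b21⊕b22⊕b23⊕b28⊕b29⊕b30⊕b31 = 0⊕1⊕0⊕0⊕1⊕1⊕0⊕0⊕1⊕1⊕0⊕1⊕0⊕1⊕1⊕1 = 1
s8: b8⊕b9⊕b10⊕b11⊕b12⊕b13⊕b14⊕b15⊕b24⊕b25⊕b26⊕b27⊕b28⊕b29⊕b30⊕b31 = 0⊕0⊕0⊕1⊕1⊕1⊕0⊕0⊕0⊕0⊕1⊕0⊕0⊕1⊕1⊕1 = 1
s16: b16⊕b17⊕b18⊕b19⊕b20⊕b21⊕b22⊕b23⊕b24⊕b25⊕b26⊕b27⊕b28⊕b29⊕b30⊕b31 = 0⊕1⊕1⊕0⊕1⊕1⊕0⊕1⊕0⊕0⊕1⊕0⊕0⊕1⊕1⊕1 = 1
Syndrome (s16...s1) = 11110 → position 30.
Flip bit 30: corrected codeword = 1010100000111000110110100100101
Data bits at positions 3,5,6,7,9,10,11,12,13,14,15,17,18,19,20,21,22,23,24,25,26,27,28,29,30,31: 11000011100110110100100101

11000011100110110100100101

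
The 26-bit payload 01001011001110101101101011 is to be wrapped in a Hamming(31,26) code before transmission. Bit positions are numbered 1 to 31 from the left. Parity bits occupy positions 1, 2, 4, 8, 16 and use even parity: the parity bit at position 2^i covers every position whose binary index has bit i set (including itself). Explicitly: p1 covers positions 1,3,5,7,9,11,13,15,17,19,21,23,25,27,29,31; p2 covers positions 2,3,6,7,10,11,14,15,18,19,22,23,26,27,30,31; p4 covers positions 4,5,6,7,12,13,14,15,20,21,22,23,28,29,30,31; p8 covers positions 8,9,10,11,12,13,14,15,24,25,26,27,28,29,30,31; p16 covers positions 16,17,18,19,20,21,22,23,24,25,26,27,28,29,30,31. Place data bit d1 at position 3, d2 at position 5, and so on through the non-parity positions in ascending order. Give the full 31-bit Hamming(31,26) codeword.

0001100110110010110101101101011

Place data bits at non-power-of-two positions: b3=0, b5=1, b6=0, b7=0, b9=1, b10=0, b11=1, b12=1, b13=0, b14=0, b15=1, b17=1, b18=1, b19=0, b20=1, b21=0, b22=1, b23=1, b24=0, b25=1, b26=1, b27=0, b28=1, b29=0, b30=1, b31=1.
p1 = XOR of data positions {3,5,7,9,11,13,15,17,19,21,23,25,27,29,31} = 0⊕1⊕0⊕1⊕1⊕0⊕1⊕1⊕0⊕0⊕1⊕1⊕0⊕0⊕1 = 0
p2 = XOR of data positions {3,6,7,10,11,14,15,18,19,22,23,26,27,30,31} = 0⊕0⊕0⊕0⊕1⊕0⊕1⊕1⊕0⊕1⊕1⊕1⊕0⊕1⊕1 = 0
p4 = XOR of data positions {5,6,7,12,13,14,15,20,21,22,23,28,29,30,31} = 1⊕0⊕0⊕1⊕0⊕0⊕1⊕1⊕0⊕1⊕1⊕1⊕0⊕1⊕1 = 1
p8 = XOR of data positions {9,10,11,12,13,14,15,24,25,26,27,28,29,30,31} = 1⊕0⊕1⊕1⊕0⊕0⊕1⊕0⊕1⊕1⊕0⊕1⊕0⊕1⊕1 = 1
p16 = XOR of data positions {17,18,19,20,21,22,23,24,25,26,27,28,29,30,31} = 1⊕1⊕0⊕1⊕0⊕1⊕1⊕0⊕1⊕1⊕0⊕1⊕0⊕1⊕1 = 0
Codeword b1..b31 = 0001100110110010110101101101011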